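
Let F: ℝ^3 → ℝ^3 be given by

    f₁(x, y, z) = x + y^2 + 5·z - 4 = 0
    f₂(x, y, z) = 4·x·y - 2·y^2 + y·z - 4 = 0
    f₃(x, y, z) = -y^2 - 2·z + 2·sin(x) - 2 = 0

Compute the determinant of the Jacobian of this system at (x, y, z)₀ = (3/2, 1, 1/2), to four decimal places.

-28.4855

J = [[1, 2·y, 5], [4·y, 4·x - 4·y + z, y], [2·cos(x), -2·y, -2]].
At the point, J = [[1.0000, 2.0000, 5.0000], [4.0000, 2.5000, 1.0000], [0.141474, -2.0000, -2.0000]].
det J = -28.4855.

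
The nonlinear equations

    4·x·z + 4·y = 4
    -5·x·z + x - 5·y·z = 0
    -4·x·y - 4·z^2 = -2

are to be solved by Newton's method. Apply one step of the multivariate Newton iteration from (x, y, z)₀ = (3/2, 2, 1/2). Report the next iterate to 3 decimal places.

(1.196, 0.707, 0.296)

At (3/2, 2, 1/2): F = (7.000, -7.250, -11.000).
Jacobian J = [[4·z, 4, 4·x], [-5·z + 1, -5·z, -5·x - 5·y], [-4·y, -4·x, -8·z]].
At the point, J = [[2.000, 4.000, 6.000], [-1.500, -2.500, -17.500], [-8.000, -6.000, -4.000]] (det J = 280.000).
Solving J·Δ = −F gives Δ = (-0.304, -1.293, -0.204).
Then the next iterate is (x, y, z)₁ = (1.196, 0.707, 0.296).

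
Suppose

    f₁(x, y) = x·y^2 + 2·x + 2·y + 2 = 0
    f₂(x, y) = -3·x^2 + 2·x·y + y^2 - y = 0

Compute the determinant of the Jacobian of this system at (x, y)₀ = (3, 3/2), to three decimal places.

199.000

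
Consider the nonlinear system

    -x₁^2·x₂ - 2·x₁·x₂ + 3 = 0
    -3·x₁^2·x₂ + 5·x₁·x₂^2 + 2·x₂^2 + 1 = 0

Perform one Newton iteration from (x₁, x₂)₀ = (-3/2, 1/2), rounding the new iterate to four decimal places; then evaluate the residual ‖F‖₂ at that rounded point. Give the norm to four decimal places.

74.3719

At (-3/2, 1/2): F = (3.3750, -3.7500).
Jacobian J = [[-2·x₁·x₂ - 2·x₂, -x₁^2 - 2·x₁], [-6·x₁·x₂ + 5·x₂^2, -3·x₁^2 + 10·x₁·x₂ + 4·x₂]].
At the point, J = [[0.5000, 0.7500], [5.7500, -12.2500]] (det J = -10.4375).
Solving J·Δ = −F gives Δ = (-3.6916, -2.0389).
Then the next iterate is (x₁, x₂)₁ = (-5.1916, -1.5389).
Re-evaluating at (-5.1916, -1.5389): F = (28.498820, 68.694927), so ‖F‖₂ = 74.3719.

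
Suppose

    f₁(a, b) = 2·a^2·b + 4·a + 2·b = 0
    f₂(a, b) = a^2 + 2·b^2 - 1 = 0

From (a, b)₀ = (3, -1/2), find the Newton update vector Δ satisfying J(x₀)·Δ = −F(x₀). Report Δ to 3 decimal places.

(-1.500, -0.250)

At (3, -1/2): F = (2.000, 8.500).
Jacobian J = [[4·a·b + 4, 2·a^2 + 2], [2·a, 4·b]].
At the point, J = [[-2.000, 20.000], [6.000, -2.000]] (det J = -116.000).
Solving J·Δ = −F gives Δ = (-1.500, -0.250).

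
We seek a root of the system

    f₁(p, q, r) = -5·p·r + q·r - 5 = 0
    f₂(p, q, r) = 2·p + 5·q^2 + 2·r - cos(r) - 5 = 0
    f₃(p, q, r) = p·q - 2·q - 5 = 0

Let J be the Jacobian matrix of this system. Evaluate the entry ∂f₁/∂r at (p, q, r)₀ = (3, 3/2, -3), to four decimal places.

∂f₁/∂r = -5·p + q.
At (3, 3/2, -3) this is -13.5000.

-13.5000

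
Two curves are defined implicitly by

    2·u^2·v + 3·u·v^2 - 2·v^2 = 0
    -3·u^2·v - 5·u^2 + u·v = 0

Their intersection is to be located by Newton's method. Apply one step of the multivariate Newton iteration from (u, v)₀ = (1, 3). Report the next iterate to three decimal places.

(0.525, 3.443)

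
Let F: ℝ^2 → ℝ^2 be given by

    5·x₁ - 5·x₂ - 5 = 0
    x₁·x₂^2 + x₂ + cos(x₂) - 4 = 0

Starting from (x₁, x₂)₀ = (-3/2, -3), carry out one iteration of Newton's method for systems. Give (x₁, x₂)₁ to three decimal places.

(-0.642, -1.642)

At (-3/2, -3): F = (2.500, -21.48999).
Jacobian J = [[5, -5], [x₂^2, 2·x₁·x₂ - sin(x₂) + 1]].
At the point, J = [[5.000, -5.000], [9.000, 10.14112]] (det J = 95.70560).
Solving J·Δ = −F gives Δ = (0.858, 1.358).
Then the next iterate is (x₁, x₂)₁ = (-0.642, -1.642).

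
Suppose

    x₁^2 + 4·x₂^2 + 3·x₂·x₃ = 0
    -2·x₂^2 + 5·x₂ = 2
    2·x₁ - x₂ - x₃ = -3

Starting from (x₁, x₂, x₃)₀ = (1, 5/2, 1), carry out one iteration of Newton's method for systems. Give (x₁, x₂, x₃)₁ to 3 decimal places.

At (1, 5/2, 1): F = (33.500, -2.000, 1.500).
Jacobian J = [[2·x₁, 8·x₂ + 3·x₃, 3·x₂], [0, -4·x₂ + 5, 0], [2, -1, -1]].
At the point, J = [[2.000, 23.000, 7.500], [0.000, -5.000, 0.000], [2.000, -1.000, -1.000]] (det J = 85.000).
Solving J·Δ = −F gives Δ = (-2.268, -0.400, -2.635).
Then the next iterate is (x₁, x₂, x₃)₁ = (-1.268, 2.100, -1.635).

(-1.268, 2.100, -1.635)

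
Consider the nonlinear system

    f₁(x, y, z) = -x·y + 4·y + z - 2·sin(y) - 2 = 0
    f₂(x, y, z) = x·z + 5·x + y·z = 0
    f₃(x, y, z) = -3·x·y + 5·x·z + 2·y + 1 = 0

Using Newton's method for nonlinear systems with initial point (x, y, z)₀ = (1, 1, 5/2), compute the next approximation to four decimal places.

(0.2261, 0.2633, 1.3231)

At (1, 1, 5/2): F = (1.817058, 10.0000, 12.5000).
Jacobian J = [[-y, -x - 2·cos(y) + 4, 1], [z + 5, z, x + y], [-3·y + 5·z, -3·x + 2, 5·x]].
At the point, J = [[-1.0000, 1.919395, 1.0000], [7.5000, 2.5000, 2.0000], [9.5000, -1.0000, 5.0000]] (det J = -81.258815).
Solving J·Δ = −F gives Δ = (-0.7739, -0.7367, -1.1769).
Then the next iterate is (x, y, z)₁ = (0.2261, 0.2633, 1.3231).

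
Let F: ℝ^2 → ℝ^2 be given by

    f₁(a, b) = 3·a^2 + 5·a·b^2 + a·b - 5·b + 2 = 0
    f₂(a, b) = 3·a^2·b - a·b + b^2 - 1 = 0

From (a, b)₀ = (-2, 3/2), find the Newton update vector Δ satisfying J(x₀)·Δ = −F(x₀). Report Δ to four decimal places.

At (-2, 3/2): F = (-19.0000, 22.2500).
Jacobian J = [[6·a + 5·b^2 + b, 10·a·b + a - 5], [6·a·b - b, 3·a^2 - a + 2·b]].
At the point, J = [[0.7500, -37.0000], [-19.5000, 17.0000]] (det J = -708.7500).
Solving J·Δ = −F gives Δ = (0.7058, -0.4992).

(0.7058, -0.4992)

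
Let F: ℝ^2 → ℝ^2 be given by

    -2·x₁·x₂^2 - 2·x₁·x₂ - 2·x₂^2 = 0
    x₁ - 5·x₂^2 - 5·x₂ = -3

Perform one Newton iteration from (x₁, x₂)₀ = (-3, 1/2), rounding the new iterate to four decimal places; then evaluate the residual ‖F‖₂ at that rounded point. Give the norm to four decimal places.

1.1017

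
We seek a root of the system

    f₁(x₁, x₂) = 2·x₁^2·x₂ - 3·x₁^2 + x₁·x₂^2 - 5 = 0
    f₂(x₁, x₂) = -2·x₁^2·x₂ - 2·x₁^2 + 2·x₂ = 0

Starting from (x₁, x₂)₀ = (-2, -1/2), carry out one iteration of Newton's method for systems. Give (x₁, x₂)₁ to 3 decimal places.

(-0.698, -0.465)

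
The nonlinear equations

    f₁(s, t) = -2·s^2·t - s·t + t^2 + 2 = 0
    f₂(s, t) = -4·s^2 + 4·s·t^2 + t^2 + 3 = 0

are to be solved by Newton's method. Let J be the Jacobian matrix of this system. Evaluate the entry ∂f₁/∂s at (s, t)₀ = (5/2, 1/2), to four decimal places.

∂f₁/∂s = -4·s·t - t.
At (5/2, 1/2) this is -5.5000.

-5.5000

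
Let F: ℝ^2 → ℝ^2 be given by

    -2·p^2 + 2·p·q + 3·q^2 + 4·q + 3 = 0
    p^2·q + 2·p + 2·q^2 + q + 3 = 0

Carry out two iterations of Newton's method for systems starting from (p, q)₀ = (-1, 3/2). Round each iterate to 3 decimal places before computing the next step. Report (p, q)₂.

(-0.778, -0.264)

At (-1, 3/2): F = (10.750, 8.500).
Jacobian J = [[-4·p + 2·q, 2·p + 6·q + 4], [2·p·q + 2, p^2 + 4·q + 1]].
At the point, J = [[7.000, 11.000], [-1.000, 8.000]] (det J = 67.000).
Solving J·Δ = −F gives Δ = (0.112, -1.049).
Then the next iterate is (p, q)₁ = (-0.888, 0.451).
Round to (-0.888, 0.451) and repeat: F = (3.03614, 2.43744), J = [[4.454, 4.930], [1.19902, 3.59254]].
Δ = (0.110, -0.715), so (p, q)₂ = (-0.778, -0.264).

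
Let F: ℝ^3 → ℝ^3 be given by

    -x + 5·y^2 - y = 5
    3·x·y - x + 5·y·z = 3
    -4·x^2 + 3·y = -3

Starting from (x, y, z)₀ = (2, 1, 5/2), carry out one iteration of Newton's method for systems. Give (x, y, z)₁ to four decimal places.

At (2, 1, 5/2): F = (-3.0000, 13.5000, -10.0000).
Jacobian J = [[-1, 10·y - 1, 0], [3·y - 1, 3·x + 5·z, 5·y], [-8·x, 3, 0]].
At the point, J = [[-1.0000, 9.0000, 0.0000], [2.0000, 18.5000, 5.0000], [-16.0000, 3.0000, 0.0000]] (det J = -705.0000).
Solving J·Δ = −F gives Δ = (-0.5745, 0.2695, -3.4674).
Then the next iterate is (x, y, z)₁ = (1.4255, 1.2695, -0.9674).

(1.4255, 1.2695, -0.9674)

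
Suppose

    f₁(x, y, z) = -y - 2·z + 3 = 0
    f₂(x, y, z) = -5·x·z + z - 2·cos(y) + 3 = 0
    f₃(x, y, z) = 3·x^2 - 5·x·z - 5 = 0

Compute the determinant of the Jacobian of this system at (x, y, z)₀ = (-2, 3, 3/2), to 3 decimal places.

128.493

J = [[0, -1, -2], [-5·z, 2·sin(y), -5·x + 1], [6·x - 5·z, 0, -5·x]].
At the point, J = [[0.000, -1.000, -2.000], [-7.500, 0.28224, 11.000], [-19.500, 0.000, 10.000]].
det J = 128.493.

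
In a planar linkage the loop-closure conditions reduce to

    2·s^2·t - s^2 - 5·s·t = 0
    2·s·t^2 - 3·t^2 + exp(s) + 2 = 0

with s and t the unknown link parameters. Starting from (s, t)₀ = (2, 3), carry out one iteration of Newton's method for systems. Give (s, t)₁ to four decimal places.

(2.2875, -1.2813)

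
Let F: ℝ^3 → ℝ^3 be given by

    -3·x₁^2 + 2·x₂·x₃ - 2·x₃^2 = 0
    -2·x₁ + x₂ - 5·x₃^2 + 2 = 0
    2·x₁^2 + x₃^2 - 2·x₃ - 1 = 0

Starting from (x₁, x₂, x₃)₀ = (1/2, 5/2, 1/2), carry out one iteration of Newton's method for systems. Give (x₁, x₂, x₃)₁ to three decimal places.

(1.233, 2.800, 0.717)

At (1/2, 5/2, 1/2): F = (1.250, 2.250, -1.250).
Jacobian J = [[-6·x₁, 2·x₃, 2·x₂ - 4·x₃], [-2, 1, -10·x₃], [4·x₁, 0, 2·x₃ - 2]].
At the point, J = [[-3.000, 1.000, 3.000], [-2.000, 1.000, -5.000], [2.000, 0.000, -1.000]] (det J = -15.000).
Solving J·Δ = −F gives Δ = (0.733, 0.300, 0.217).
Then the next iterate is (x₁, x₂, x₃)₁ = (1.233, 2.800, 0.717).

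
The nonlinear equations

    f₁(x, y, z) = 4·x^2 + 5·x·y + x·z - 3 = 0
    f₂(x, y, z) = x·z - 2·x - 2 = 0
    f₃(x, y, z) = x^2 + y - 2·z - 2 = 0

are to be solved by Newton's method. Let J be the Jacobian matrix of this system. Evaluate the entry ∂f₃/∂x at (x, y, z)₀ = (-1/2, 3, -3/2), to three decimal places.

∂f₃/∂x = 2·x.
At (-1/2, 3, -3/2) this is -1.000.

-1.000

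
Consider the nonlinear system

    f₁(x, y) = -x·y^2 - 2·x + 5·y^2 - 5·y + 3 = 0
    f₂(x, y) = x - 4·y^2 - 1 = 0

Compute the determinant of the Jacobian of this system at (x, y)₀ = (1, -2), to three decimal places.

J = [[-y^2 - 2, -2·x·y + 10·y - 5], [1, -8·y]].
At the point, J = [[-6.000, -21.000], [1.000, 16.000]].
det J = -75.000.

-75.000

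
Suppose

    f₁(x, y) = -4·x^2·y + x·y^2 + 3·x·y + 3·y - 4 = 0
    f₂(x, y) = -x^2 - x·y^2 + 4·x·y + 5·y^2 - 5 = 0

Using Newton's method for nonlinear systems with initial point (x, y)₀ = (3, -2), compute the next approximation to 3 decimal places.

(1.155, -2.802)

At (3, -2): F = (56.000, -30.000).
Jacobian J = [[-8·x·y + y^2 + 3·y, -4·x^2 + 2·x·y + 3·x + 3], [-2·x - y^2 + 4·y, -2·x·y + 4·x + 10·y]].
At the point, J = [[46.000, -36.000], [-18.000, 4.000]] (det J = -464.000).
Solving J·Δ = −F gives Δ = (-1.845, -0.802).
Then the next iterate is (x, y)₁ = (1.155, -2.802).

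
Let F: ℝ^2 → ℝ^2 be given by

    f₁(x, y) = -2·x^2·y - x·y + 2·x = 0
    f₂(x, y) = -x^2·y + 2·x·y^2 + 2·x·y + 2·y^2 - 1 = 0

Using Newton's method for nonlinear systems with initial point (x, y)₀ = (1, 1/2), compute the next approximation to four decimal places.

(5.0000, 0.0000)

At (1, 1/2): F = (0.5000, 0.5000).
Jacobian J = [[-4·x·y - y + 2, -2·x^2 - x], [-2·x·y + 2·y^2 + 2·y, -x^2 + 4·x·y + 2·x + 4·y]].
At the point, J = [[-0.5000, -3.0000], [0.5000, 5.0000]] (det J = -1.0000).
Solving J·Δ = −F gives Δ = (4.0000, -0.5000).
Then the next iterate is (x, y)₁ = (5.0000, 0.0000).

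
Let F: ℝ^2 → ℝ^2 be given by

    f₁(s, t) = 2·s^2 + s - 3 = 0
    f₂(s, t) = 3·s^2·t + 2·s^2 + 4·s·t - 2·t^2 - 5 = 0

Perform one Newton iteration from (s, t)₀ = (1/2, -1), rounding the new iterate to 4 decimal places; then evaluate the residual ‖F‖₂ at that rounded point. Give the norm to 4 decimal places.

At (1/2, -1): F = (-2.0000, -9.2500).
Jacobian J = [[4·s + 1, 0], [6·s·t + 4·s + 4·t, 3·s^2 + 4·s - 4·t]].
At the point, J = [[3.0000, 0.0000], [-5.0000, 6.7500]] (det J = 20.2500).
Solving J·Δ = −F gives Δ = (0.6667, 1.8642).
Then the next iterate is (s, t)₁ = (1.1667, 0.8642).
Re-evaluating at (1.1667, 0.8642): F = (0.889078, 3.790761), so ‖F‖₂ = 3.8936.

3.8936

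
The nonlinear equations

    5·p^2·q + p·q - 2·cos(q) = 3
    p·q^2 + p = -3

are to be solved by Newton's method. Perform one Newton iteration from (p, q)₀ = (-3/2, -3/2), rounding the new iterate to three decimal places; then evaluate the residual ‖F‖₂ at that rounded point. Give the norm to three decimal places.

At (-3/2, -3/2): F = (-17.76647, -1.875).
Jacobian J = [[10·p·q + q, 5·p^2 + p + 2·sin(q)], [q^2 + 1, 2·p·q]].
At the point, J = [[21.000, 7.75501], [3.250, 4.500]] (det J = 69.29622).
Solving J·Δ = −F gives Δ = (0.944, -0.265).
Then the next iterate is (p, q)₁ = (-0.556, -1.765).
Re-evaluating at (-0.556, -1.765): F = (-4.36081, 0.71193), so ‖F‖₂ = 4.419.

4.419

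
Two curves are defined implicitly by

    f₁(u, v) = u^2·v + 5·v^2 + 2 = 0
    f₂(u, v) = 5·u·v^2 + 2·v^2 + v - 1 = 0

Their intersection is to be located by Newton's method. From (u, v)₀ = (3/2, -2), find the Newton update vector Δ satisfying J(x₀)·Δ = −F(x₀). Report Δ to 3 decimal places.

At (3/2, -2): F = (17.500, 35.000).
Jacobian J = [[2·u·v, u^2 + 10·v], [5·v^2, 10·u·v + 4·v + 1]].
At the point, J = [[-6.000, -17.750], [20.000, -37.000]] (det J = 577.000).
Solving J·Δ = −F gives Δ = (0.045, 0.971).

(0.045, 0.971)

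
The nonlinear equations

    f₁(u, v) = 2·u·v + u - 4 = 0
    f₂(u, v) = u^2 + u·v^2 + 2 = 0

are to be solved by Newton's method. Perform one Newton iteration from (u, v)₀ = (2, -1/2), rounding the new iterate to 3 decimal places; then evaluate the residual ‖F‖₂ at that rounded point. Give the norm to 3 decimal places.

3.772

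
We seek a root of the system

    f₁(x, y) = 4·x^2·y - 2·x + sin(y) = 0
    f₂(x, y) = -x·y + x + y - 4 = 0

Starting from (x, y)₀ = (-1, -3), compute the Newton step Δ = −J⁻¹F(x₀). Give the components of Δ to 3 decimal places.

At (-1, -3): F = (-10.14112, -11.000).
Jacobian J = [[8·x·y - 2, 4·x^2 + cos(y)], [-y + 1, -x + 1]].
At the point, J = [[22.000, 3.01001], [4.000, 2.000]] (det J = 31.95997).
Solving J·Δ = −F gives Δ = (-0.401, 6.303).

(-0.401, 6.303)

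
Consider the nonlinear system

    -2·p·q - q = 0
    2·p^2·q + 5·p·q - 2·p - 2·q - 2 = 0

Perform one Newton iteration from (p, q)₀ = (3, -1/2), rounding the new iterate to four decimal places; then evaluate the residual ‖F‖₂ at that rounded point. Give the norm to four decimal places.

At (3, -1/2): F = (3.5000, -23.5000).
Jacobian J = [[-2·q, -2·p - 1], [4·p·q + 5·q - 2, 2·p^2 + 5·p - 2]].
At the point, J = [[1.0000, -7.0000], [-10.5000, 31.0000]] (det J = -42.5000).
Solving J·Δ = −F gives Δ = (-1.3176, 0.3118).
Then the next iterate is (p, q)₁ = (1.6824, -0.1882).
Re-evaluating at (1.6824, -0.1882): F = (0.821455, -7.636927), so ‖F‖₂ = 7.6810.

7.6810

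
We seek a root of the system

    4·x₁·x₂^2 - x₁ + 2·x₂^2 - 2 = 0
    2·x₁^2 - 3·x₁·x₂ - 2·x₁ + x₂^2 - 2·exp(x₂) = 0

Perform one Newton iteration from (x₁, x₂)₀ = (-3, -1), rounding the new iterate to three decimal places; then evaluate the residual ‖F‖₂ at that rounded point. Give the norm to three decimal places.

4.621

At (-3, -1): F = (-9.000, 15.26424).
Jacobian J = [[4·x₂^2 - 1, 8·x₁·x₂ + 4·x₂], [4·x₁ - 3·x₂ - 2, -3·x₁ + 2·x₂ - 2·exp(x₂)]].
At the point, J = [[3.000, 20.000], [-11.000, 6.26424]] (det J = 238.79272).
Solving J·Δ = −F gives Δ = (1.515, 0.223).
Then the next iterate is (x₁, x₂)₁ = (-1.485, -0.777).
Re-evaluating at (-1.485, -0.777): F = (-2.89369, 3.60308), so ‖F‖₂ = 4.621.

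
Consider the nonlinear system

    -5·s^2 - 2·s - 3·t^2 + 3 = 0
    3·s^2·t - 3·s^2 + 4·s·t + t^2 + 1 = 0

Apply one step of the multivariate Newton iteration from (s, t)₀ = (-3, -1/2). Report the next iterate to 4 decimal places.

At (-3, -1/2): F = (-36.7500, -33.2500).
Jacobian J = [[-10·s - 2, -6·t], [6·s·t - 6·s + 4·t, 3·s^2 + 4·s + 2·t]].
At the point, J = [[28.0000, 3.0000], [25.0000, 14.0000]] (det J = 317.0000).
Solving J·Δ = −F gives Δ = (1.3084, 0.0386).
Then the next iterate is (s, t)₁ = (-1.6916, -0.4614).

(-1.6916, -0.4614)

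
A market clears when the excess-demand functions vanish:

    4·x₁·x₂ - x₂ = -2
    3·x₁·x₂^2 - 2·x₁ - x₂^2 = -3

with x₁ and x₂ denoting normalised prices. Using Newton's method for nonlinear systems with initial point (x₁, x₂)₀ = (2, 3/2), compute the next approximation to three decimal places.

(-0.040, 1.463)

At (2, 3/2): F = (12.500, 10.250).
Jacobian J = [[4·x₂, 4·x₁ - 1], [3·x₂^2 - 2, 6·x₁·x₂ - 2·x₂]].
At the point, J = [[6.000, 7.000], [4.750, 15.000]] (det J = 56.750).
Solving J·Δ = −F gives Δ = (-2.040, -0.037).
Then the next iterate is (x₁, x₂)₁ = (-0.040, 1.463).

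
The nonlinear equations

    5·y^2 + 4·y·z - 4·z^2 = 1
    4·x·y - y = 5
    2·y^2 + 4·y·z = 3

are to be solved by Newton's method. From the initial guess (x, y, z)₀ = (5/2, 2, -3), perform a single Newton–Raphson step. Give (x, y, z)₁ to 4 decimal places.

(2.5156, 0.5417, -1.3542)

At (5/2, 2, -3): F = (-41.0000, 13.0000, -19.0000).
Jacobian J = [[0, 10·y + 4·z, 4·y - 8·z], [4·y, 4·x - 1, 0], [0, 4·y + 4·z, 4·y]].
At the point, J = [[0.0000, 8.0000, 32.0000], [8.0000, 9.0000, 0.0000], [0.0000, -4.0000, 8.0000]] (det J = -1536.0000).
Solving J·Δ = −F gives Δ = (0.0156, -1.4583, 1.6458).
Then the next iterate is (x, y, z)₁ = (2.5156, 0.5417, -1.3542).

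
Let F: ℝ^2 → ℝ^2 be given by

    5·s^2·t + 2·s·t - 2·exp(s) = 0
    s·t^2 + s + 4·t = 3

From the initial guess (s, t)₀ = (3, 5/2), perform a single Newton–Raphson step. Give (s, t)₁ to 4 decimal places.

At (3, 5/2): F = (87.328926, 28.7500).
Jacobian J = [[10·s·t + 2·t - 2·exp(s), 5·s^2 + 2·s], [t^2 + 1, 2·s·t + 4]].
At the point, J = [[39.828926, 51.0000], [7.2500, 19.0000]] (det J = 386.999597).
Solving J·Δ = −F gives Δ = (-0.4987, -1.3229).
Then the next iterate is (s, t)₁ = (2.5013, 1.1771).

(2.5013, 1.1771)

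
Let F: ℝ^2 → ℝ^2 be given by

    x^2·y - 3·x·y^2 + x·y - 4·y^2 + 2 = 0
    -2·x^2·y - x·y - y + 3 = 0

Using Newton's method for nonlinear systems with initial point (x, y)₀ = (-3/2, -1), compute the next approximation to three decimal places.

(0.409, -1.636)

At (-3/2, -1): F = (1.750, 7.000).
Jacobian J = [[2·x·y - 3·y^2 + y, x^2 - 6·x·y + x - 8·y], [-4·x·y - y, -2·x^2 - x - 1]].
At the point, J = [[-1.000, -0.250], [-5.000, -4.000]] (det J = 2.750).
Solving J·Δ = −F gives Δ = (1.909, -0.636).
Then the next iterate is (x, y)₁ = (0.409, -1.636).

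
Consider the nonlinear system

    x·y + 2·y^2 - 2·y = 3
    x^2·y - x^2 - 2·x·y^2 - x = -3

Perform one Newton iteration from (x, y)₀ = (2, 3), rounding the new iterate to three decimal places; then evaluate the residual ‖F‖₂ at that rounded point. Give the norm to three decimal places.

At (2, 3): F = (15.000, -27.000).
Jacobian J = [[y, x + 4·y - 2], [2·x·y - 2·x - 2·y^2 - 1, x^2 - 4·x·y]].
At the point, J = [[3.000, 12.000], [-11.000, -20.000]] (det J = 72.000).
Solving J·Δ = −F gives Δ = (-0.333, -1.167).
Then the next iterate is (x, y)₁ = (1.667, 1.833).
Re-evaluating at (1.667, 1.833): F = (3.10939, -7.55406), so ‖F‖₂ = 8.169.

8.169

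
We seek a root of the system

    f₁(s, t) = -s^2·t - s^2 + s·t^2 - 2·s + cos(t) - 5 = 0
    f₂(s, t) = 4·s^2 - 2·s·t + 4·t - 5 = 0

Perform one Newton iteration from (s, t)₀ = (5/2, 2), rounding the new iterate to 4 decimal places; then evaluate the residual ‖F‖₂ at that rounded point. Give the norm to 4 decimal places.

10.6688

At (5/2, 2): F = (-19.166147, 18.0000).
Jacobian J = [[-2·s·t - 2·s + t^2 - 2, -s^2 + 2·s·t - sin(t)], [8·s - 2·t, -2·s + 4]].
At the point, J = [[-13.0000, 2.840703], [16.0000, -1.0000]] (det J = -32.451241).
Solving J·Δ = −F gives Δ = (-0.9851, 2.2390).
Then the next iterate is (s, t)₁ = (1.5149, 4.2390).
Re-evaluating at (1.5149, 4.2390): F = (6.712620, 8.292366), so ‖F‖₂ = 10.6688.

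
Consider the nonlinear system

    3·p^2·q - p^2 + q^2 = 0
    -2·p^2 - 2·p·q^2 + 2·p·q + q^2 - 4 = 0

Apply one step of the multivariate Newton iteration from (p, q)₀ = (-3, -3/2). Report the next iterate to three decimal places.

(-1.789, -1.196)

At (-3, -3/2): F = (-47.250, 2.750).
Jacobian J = [[6·p·q - 2·p, 3·p^2 + 2·q], [-4·p - 2·q^2 + 2·q, -4·p·q + 2·p + 2·q]].
At the point, J = [[33.000, 24.000], [4.500, -27.000]] (det J = -999.000).
Solving J·Δ = −F gives Δ = (1.211, 0.304).
Then the next iterate is (p, q)₁ = (-1.789, -1.196).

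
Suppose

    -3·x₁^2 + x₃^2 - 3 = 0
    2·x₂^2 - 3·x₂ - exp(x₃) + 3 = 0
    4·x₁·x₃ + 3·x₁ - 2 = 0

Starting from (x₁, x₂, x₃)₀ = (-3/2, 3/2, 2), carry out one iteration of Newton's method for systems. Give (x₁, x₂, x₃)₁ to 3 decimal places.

At (-3/2, 3/2, 2): F = (-5.750, -4.38906, -18.500).
Jacobian J = [[-6·x₁, 0, 2·x₃], [0, 4·x₂ - 3, -exp(x₃)], [4·x₃ + 3, 0, 4·x₁]].
At the point, J = [[9.000, 0.000, 4.000], [0.000, 3.000, -7.38906], [11.000, 0.000, -6.000]] (det J = -294.000).
Solving J·Δ = −F gives Δ = (1.107, -1.132, -1.054).
Then the next iterate is (x₁, x₂, x₃)₁ = (-0.393, 0.368, 0.946).

(-0.393, 0.368, 0.946)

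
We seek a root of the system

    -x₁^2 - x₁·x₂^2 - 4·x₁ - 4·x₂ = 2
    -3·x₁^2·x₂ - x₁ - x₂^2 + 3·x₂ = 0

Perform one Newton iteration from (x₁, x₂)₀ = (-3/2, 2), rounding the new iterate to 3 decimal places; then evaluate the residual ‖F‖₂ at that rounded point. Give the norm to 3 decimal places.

1103.098

At (-3/2, 2): F = (-0.250, -10.000).
Jacobian J = [[-2·x₁ - x₂^2 - 4, -2·x₁·x₂ - 4], [-6·x₁·x₂ - 1, -3·x₁^2 - 2·x₂ + 3]].
At the point, J = [[-5.000, 2.000], [17.000, -7.750]] (det J = 4.750).
Solving J·Δ = −F gives Δ = (-4.618, -11.421).
Then the next iterate is (x₁, x₂)₁ = (-6.118, -9.421).
Re-evaluating at (-6.118, -9.421): F = (565.73064, 946.98170), so ‖F‖₂ = 1103.098.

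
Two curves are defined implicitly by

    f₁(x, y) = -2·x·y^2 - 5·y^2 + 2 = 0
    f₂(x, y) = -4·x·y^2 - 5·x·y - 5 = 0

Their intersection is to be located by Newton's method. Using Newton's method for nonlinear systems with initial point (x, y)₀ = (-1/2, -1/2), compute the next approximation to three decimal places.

(3.260, -0.280)

At (-1/2, -1/2): F = (1.000, -5.750).
Jacobian J = [[-2·y^2, -4·x·y - 10·y], [-4·y^2 - 5·y, -8·x·y - 5·x]].
At the point, J = [[-0.500, 4.000], [1.500, 0.500]] (det J = -6.250).
Solving J·Δ = −F gives Δ = (3.760, 0.220).
Then the next iterate is (x, y)₁ = (3.260, -0.280).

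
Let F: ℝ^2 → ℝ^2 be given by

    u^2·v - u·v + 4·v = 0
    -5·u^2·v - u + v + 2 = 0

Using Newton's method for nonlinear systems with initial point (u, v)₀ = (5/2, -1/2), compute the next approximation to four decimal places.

At (5/2, -1/2): F = (-3.8750, 14.6250).
Jacobian J = [[2·u·v - v, u^2 - u + 4], [-10·u·v - 1, -5·u^2 + 1]].
At the point, J = [[-2.0000, 7.7500], [11.5000, -30.2500]] (det J = -28.6250).
Solving J·Δ = −F gives Δ = (0.1354, 0.5349).
Then the next iterate is (u, v)₁ = (2.6354, 0.0349).

(2.6354, 0.0349)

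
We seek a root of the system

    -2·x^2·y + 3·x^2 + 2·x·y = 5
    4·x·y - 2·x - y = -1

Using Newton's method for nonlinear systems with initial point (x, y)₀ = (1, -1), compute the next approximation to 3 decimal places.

(1.250, 0.833)

At (1, -1): F = (-2.000, -4.000).
Jacobian J = [[-4·x·y + 6·x + 2·y, -2·x^2 + 2·x], [4·y - 2, 4·x - 1]].
At the point, J = [[8.000, 0.000], [-6.000, 3.000]] (det J = 24.000).
Solving J·Δ = −F gives Δ = (0.250, 1.833).
Then the next iterate is (x, y)₁ = (1.250, 0.833).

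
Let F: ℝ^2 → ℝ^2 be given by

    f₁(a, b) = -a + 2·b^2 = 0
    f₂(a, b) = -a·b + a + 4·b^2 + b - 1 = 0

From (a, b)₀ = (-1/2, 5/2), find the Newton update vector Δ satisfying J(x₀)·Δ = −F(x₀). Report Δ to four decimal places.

(1.0769, -1.1923)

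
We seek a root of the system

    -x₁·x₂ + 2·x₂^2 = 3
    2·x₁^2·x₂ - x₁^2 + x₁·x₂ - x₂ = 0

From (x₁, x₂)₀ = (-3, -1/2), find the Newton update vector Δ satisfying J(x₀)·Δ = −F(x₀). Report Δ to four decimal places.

At (-3, -1/2): F = (-4.0000, -16.0000).
Jacobian J = [[-x₂, -x₁ + 4·x₂], [4·x₁·x₂ - 2·x₁ + x₂, 2·x₁^2 + x₁ - 1]].
At the point, J = [[0.5000, 1.0000], [11.5000, 14.0000]] (det J = -4.5000).
Solving J·Δ = −F gives Δ = (-8.8889, 8.4444).

(-8.8889, 8.4444)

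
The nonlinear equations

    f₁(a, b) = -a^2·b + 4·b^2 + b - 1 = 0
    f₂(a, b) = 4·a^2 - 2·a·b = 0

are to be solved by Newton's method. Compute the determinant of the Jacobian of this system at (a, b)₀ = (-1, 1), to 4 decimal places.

84.0000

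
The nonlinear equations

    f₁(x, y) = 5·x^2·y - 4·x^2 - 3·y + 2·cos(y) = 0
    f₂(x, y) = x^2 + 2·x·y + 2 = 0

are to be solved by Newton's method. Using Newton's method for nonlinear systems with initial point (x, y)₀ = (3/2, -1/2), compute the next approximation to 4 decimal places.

(0.7273, -0.9015)

At (3/2, -1/2): F = (-11.369835, 2.7500).
Jacobian J = [[10·x·y - 8·x, 5·x^2 - 2·sin(y) - 3], [2·x + 2·y, 2·x]].
At the point, J = [[-19.5000, 9.208851], [2.0000, 3.0000]] (det J = -76.917702).
Solving J·Δ = −F gives Δ = (-0.7727, -0.4015).
Then the next iterate is (x, y)₁ = (0.7273, -0.9015).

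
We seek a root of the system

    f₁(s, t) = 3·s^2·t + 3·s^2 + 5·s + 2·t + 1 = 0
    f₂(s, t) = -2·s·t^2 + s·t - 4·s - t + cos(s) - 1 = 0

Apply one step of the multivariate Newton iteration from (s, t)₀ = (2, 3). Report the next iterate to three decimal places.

At (2, 3): F = (65.000, -42.41615).
Jacobian J = [[6·s·t + 6·s + 5, 3·s^2 + 2], [-2·t^2 + t - sin(s) - 4, -4·s·t + s - 1]].
At the point, J = [[53.000, 14.000], [-19.90930, -23.000]] (det J = -940.26984).
Solving J·Δ = −F gives Δ = (-0.958, -1.015).
Then the next iterate is (s, t)₁ = (1.042, 1.985).

(1.042, 1.985)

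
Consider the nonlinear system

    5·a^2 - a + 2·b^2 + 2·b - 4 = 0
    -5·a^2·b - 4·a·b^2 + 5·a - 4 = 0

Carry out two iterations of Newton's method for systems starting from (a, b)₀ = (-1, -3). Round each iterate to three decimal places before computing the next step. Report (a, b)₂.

(-0.700, -1.439)

At (-1, -3): F = (14.000, 42.000).
Jacobian J = [[10·a - 1, 4·b + 2], [-10·a·b - 4·b^2 + 5, -5·a^2 - 8·a·b]].
At the point, J = [[-11.000, -10.000], [-61.000, -29.000]] (det J = -291.000).
Solving J·Δ = −F gives Δ = (0.048, 1.347).
Then the next iterate is (a, b)₁ = (-0.952, -1.653).
Round to (-0.952, -1.653) and repeat: F = (3.64234, 9.13562), J = [[-10.520, -4.612], [-21.66620, -17.12077]].
Δ = (0.252, 0.214), so (a, b)₂ = (-0.700, -1.439).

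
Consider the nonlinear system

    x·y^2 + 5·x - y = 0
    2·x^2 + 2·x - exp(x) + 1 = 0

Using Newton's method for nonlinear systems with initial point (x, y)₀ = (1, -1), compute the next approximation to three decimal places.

At (1, -1): F = (7.000, 2.28172).
Jacobian J = [[y^2 + 5, 2·x·y - 1], [4·x - exp(x) + 2, 0]].
At the point, J = [[6.000, -3.000], [3.28172, 0.000]] (det J = 9.84515).
Solving J·Δ = −F gives Δ = (-0.695, 0.943).
Then the next iterate is (x, y)₁ = (0.305, -0.057).

(0.305, -0.057)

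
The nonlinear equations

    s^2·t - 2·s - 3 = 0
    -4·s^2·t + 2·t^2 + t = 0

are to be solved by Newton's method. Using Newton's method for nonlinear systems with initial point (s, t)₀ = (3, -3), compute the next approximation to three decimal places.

(0.997, -3.452)

At (3, -3): F = (-36.000, 123.000).
Jacobian J = [[2·s·t - 2, s^2], [-8·s·t, -4·s^2 + 4·t + 1]].
At the point, J = [[-20.000, 9.000], [72.000, -47.000]] (det J = 292.000).
Solving J·Δ = −F gives Δ = (-2.003, -0.452).
Then the next iterate is (s, t)₁ = (0.997, -3.452).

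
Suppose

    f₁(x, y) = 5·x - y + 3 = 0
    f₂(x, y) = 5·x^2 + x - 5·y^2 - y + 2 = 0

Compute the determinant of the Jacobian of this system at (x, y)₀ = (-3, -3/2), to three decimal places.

J = [[5, -1], [10·x + 1, -10·y - 1]].
At the point, J = [[5.000, -1.000], [-29.000, 14.000]].
det J = 41.000.

41.000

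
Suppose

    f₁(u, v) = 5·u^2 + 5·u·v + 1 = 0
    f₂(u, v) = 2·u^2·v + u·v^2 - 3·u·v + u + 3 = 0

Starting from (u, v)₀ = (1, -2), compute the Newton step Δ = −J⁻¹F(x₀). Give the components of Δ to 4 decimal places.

(-2.0000, 0.8000)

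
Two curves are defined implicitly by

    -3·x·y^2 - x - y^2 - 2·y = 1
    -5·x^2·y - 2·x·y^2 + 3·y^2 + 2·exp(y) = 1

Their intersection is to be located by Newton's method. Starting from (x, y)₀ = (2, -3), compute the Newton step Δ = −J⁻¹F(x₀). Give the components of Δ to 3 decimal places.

At (2, -3): F = (-60.000, 50.09957).
Jacobian J = [[-3·y^2 - 1, -6·x·y - 2·y - 2], [-10·x·y - 2·y^2, -5·x^2 - 4·x·y + 6·y + 2·exp(y)]].
At the point, J = [[-28.000, 40.000], [42.000, -13.90043]] (det J = -1290.78808).
Solving J·Δ = −F gives Δ = (-0.906, 0.866).

(-0.906, 0.866)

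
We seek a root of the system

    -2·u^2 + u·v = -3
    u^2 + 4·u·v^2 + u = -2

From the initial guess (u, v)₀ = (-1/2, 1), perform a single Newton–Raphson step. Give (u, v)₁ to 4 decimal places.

At (-1/2, 1): F = (2.0000, -0.2500).
Jacobian J = [[-4·u + v, u], [2·u + 4·v^2 + 1, 8·u·v]].
At the point, J = [[3.0000, -0.5000], [4.0000, -4.0000]] (det J = -10.0000).
Solving J·Δ = −F gives Δ = (-0.8125, -0.8750).
Then the next iterate is (u, v)₁ = (-1.3125, 0.1250).

(-1.3125, 0.1250)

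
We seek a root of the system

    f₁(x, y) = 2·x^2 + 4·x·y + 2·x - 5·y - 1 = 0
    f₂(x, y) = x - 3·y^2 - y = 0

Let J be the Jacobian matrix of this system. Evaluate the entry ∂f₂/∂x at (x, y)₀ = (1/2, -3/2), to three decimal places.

1.000

∂f₂/∂x = 1.
At (1/2, -3/2) this is 1.000.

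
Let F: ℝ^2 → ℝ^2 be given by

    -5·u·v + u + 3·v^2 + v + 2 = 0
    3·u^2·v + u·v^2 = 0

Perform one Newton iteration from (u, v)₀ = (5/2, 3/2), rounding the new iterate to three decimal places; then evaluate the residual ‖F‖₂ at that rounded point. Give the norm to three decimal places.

9.858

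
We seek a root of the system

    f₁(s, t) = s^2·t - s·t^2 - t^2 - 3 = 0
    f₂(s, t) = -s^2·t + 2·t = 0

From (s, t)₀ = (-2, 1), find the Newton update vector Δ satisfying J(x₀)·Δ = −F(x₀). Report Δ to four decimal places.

At (-2, 1): F = (2.0000, -2.0000).
Jacobian J = [[2·s·t - t^2, s^2 - 2·s·t - 2·t], [-2·s·t, -s^2 + 2]].
At the point, J = [[-5.0000, 6.0000], [4.0000, -2.0000]] (det J = -14.0000).
Solving J·Δ = −F gives Δ = (0.5714, 0.1429).

(0.5714, 0.1429)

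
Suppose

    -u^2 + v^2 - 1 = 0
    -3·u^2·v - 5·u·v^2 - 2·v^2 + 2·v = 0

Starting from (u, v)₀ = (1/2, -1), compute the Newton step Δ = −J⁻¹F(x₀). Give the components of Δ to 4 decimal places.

(-0.9868, 0.3684)

At (1/2, -1): F = (-0.2500, -5.7500).
Jacobian J = [[-2·u, 2·v], [-6·u·v - 5·v^2, -3·u^2 - 10·u·v - 4·v + 2]].
At the point, J = [[-1.0000, -2.0000], [-2.0000, 10.2500]] (det J = -14.2500).
Solving J·Δ = −F gives Δ = (-0.9868, 0.3684).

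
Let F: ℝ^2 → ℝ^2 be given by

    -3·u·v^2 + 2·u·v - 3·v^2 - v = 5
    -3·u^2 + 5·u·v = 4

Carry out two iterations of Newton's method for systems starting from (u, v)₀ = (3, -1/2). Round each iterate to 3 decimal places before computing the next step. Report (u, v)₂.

At (3, -1/2): F = (-10.500, -38.500).
Jacobian J = [[-3·v^2 + 2·v, -6·u·v + 2·u - 6·v - 1], [-6·u + 5·v, 5·u]].
At the point, J = [[-1.750, 17.000], [-20.500, 15.000]] (det J = 322.250).
Solving J·Δ = −F gives Δ = (-1.542, 0.459).
Then the next iterate is (u, v)₁ = (1.458, -0.041).
Round to (1.458, -0.041) and repeat: F = (-5.09095, -10.67618), J = [[-0.08704, 2.52067], [-8.953, 7.290]].
Δ = (0.465, 2.036), so (u, v)₂ = (1.923, 1.995).

(1.923, 1.995)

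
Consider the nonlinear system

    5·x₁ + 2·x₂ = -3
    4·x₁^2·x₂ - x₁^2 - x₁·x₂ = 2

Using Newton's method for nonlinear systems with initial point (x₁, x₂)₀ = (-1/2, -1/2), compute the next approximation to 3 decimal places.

At (-1/2, -1/2): F = (-0.500, -3.000).
Jacobian J = [[5, 2], [8·x₁·x₂ - 2·x₁ - x₂, 4·x₁^2 - x₁]].
At the point, J = [[5.000, 2.000], [3.500, 1.500]] (det J = 0.500).
Solving J·Δ = −F gives Δ = (-10.500, 26.500).
Then the next iterate is (x₁, x₂)₁ = (-11.000, 26.000).

(-11.000, 26.000)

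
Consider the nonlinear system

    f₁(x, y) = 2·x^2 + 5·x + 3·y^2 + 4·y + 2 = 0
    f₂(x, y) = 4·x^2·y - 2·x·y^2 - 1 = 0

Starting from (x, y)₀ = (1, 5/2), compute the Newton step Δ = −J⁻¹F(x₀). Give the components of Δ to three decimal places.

At (1, 5/2): F = (37.750, -3.500).
Jacobian J = [[4·x + 5, 6·y + 4], [8·x·y - 2·y^2, 4·x^2 - 4·x·y]].
At the point, J = [[9.000, 19.000], [7.500, -6.000]] (det J = -196.500).
Solving J·Δ = −F gives Δ = (-0.814, -1.601).

(-0.814, -1.601)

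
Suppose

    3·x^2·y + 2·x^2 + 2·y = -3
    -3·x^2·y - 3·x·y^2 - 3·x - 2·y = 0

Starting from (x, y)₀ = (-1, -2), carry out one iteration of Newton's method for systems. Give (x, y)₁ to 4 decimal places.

(-41.0000, 63.0000)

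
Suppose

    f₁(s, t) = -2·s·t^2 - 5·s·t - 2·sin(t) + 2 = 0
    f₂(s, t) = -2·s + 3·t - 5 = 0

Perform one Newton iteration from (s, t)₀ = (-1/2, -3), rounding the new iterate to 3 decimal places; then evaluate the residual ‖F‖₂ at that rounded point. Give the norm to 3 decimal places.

7.475

At (-1/2, -3): F = (3.78224, -13.000).
Jacobian J = [[-2·t^2 - 5·t, -4·s·t - 5·s - 2·cos(t)], [-2, 3]].
At the point, J = [[-3.000, -1.52002], [-2.000, 3.000]] (det J = -12.04003).
Solving J·Δ = −F gives Δ = (-0.699, 3.867).
Then the next iterate is (s, t)₁ = (-1.199, 0.867).
Re-evaluating at (-1.199, 0.867): F = (7.47543, -0.001), so ‖F‖₂ = 7.475.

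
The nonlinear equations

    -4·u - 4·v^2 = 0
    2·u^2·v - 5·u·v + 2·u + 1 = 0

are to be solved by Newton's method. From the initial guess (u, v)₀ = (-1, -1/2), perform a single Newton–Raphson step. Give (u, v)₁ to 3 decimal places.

(-0.278, -0.528)

At (-1, -1/2): F = (3.000, -4.500).
Jacobian J = [[-4, -8·v], [4·u·v - 5·v + 2, 2·u^2 - 5·u]].
At the point, J = [[-4.000, 4.000], [6.500, 7.000]] (det J = -54.000).
Solving J·Δ = −F gives Δ = (0.722, -0.028).
Then the next iterate is (u, v)₁ = (-0.278, -0.528).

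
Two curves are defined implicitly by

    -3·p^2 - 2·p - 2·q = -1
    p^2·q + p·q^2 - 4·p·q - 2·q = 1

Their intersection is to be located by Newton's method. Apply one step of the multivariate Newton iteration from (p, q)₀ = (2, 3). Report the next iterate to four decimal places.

At (2, 3): F = (-21.0000, -1.0000).
Jacobian J = [[-6·p - 2, -2], [2·p·q + q^2 - 4·q, p^2 + 2·p·q - 4·p - 2]].
At the point, J = [[-14.0000, -2.0000], [9.0000, 6.0000]] (det J = -66.0000).
Solving J·Δ = −F gives Δ = (-1.9394, 3.0758).
Then the next iterate is (p, q)₁ = (0.0606, 6.0758).

(0.0606, 6.0758)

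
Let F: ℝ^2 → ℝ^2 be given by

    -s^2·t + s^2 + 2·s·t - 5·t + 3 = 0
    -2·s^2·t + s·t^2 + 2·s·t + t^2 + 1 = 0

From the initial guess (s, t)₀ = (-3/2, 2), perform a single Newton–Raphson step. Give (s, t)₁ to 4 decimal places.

At (-3/2, 2): F = (-15.2500, -16.0000).
Jacobian J = [[-2·s·t + 2·s + 2·t, -s^2 + 2·s - 5], [-4·s·t + t^2 + 2·t, -2·s^2 + 2·s·t + 2·s + 2·t]].
At the point, J = [[7.0000, -10.2500], [20.0000, -9.5000]] (det J = 138.5000).
Solving J·Δ = −F gives Δ = (0.1381, -1.3935).
Then the next iterate is (s, t)₁ = (-1.3619, 0.6065).

(-1.3619, 0.6065)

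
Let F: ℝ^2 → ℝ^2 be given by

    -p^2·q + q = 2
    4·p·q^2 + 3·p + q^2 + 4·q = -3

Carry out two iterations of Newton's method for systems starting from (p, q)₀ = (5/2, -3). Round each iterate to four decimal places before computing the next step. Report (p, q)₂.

At (5/2, -3): F = (13.7500, 97.5000).
Jacobian J = [[-2·p·q, -p^2 + 1], [4·q^2 + 3, 8·p·q + 2·q + 4]].
At the point, J = [[15.0000, -5.2500], [39.0000, -62.0000]] (det J = -725.2500).
Solving J·Δ = −F gives Δ = (-0.4697, 1.2771).
Then the next iterate is (p, q)₁ = (2.0303, -1.7229).
Round to (2.0303, -1.7229) and repeat: F = (3.379097, 29.274528), J = [[6.996008, -3.122118], [14.873538, -27.429831]].
Δ = (-0.0089, 1.0624), so (p, q)₂ = (2.0214, -0.6605).

(2.0214, -0.6605)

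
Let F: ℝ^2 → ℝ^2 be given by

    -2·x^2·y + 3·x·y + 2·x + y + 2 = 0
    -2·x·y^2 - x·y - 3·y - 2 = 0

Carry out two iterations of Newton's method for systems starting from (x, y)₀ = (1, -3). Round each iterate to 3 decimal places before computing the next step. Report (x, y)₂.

(0.857, -1.714)

At (1, -3): F = (-2.000, -8.000).
Jacobian J = [[-4·x·y + 3·y + 2, -2·x^2 + 3·x + 1], [-2·y^2 - y, -4·x·y - x - 3]].
At the point, J = [[5.000, 2.000], [-15.000, 8.000]] (det J = 70.000).
Solving J·Δ = −F gives Δ = (0.000, 1.000).
Then the next iterate is (x, y)₁ = (1.000, -2.000).
Round to (1.000, -2.000) and repeat: F = (0.000, -2.000), J = [[4.000, 2.000], [-6.000, 4.000]].
Δ = (-0.143, 0.286), so (x, y)₂ = (0.857, -1.714).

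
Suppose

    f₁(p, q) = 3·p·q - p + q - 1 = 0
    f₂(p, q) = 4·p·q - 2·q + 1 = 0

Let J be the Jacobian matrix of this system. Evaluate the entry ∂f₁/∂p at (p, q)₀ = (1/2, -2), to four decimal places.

-7.0000

∂f₁/∂p = 3·q - 1.
At (1/2, -2) this is -7.0000.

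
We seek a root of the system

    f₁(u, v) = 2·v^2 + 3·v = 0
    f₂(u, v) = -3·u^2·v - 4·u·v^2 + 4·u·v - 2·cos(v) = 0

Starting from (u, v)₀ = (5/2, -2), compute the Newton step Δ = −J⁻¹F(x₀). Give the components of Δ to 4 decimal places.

(1.6492, 0.4000)

At (5/2, -2): F = (2.0000, -21.667706).
Jacobian J = [[0, 4·v + 3], [-6·u·v - 4·v^2 + 4·v, -3·u^2 - 8·u·v + 4·u + 2·sin(v)]].
At the point, J = [[0.0000, -5.0000], [6.0000, 29.431405]] (det J = 30.0000).
Solving J·Δ = −F gives Δ = (1.6492, 0.4000).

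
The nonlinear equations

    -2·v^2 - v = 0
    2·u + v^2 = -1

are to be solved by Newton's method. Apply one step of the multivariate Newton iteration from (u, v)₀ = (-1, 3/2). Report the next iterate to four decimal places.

At (-1, 3/2): F = (-6.0000, 1.2500).
Jacobian J = [[0, -4·v - 1], [2, 2·v]].
At the point, J = [[0.0000, -7.0000], [2.0000, 3.0000]] (det J = 14.0000).
Solving J·Δ = −F gives Δ = (0.6607, -0.8571).
Then the next iterate is (u, v)₁ = (-0.3393, 0.6429).

(-0.3393, 0.6429)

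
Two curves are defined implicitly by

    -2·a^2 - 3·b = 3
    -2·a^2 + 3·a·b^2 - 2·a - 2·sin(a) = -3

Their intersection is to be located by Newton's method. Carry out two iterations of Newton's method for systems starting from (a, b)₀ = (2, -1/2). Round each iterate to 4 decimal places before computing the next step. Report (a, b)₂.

(0.8345, -1.4560)

At (2, -1/2): F = (-9.5000, -9.318595).
Jacobian J = [[-4·a, -3], [-4·a + 3·b^2 - 2·cos(a) - 2, 6·a·b]].
At the point, J = [[-8.0000, -3.0000], [-8.417706, -6.0000]] (det J = 22.746881).
Solving J·Δ = −F gives Δ = (-1.2768, 0.2383).
Then the next iterate is (a, b)₁ = (0.7232, -0.2617).
Round to (0.7232, -0.2617) and repeat: F = (-3.260936, -0.667421), J = [[-2.8928, -3.0000], [-6.186723, -1.135569]].
Δ = (0.1113, -1.1943), so (a, b)₂ = (0.8345, -1.4560).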